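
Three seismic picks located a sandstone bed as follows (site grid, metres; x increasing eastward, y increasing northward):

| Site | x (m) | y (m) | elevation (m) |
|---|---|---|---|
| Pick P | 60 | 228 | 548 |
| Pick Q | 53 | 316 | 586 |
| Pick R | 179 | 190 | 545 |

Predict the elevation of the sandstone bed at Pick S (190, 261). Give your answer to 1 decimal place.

577.6 m

Two edge vectors: Pick P→Pick Q = (-7, 88, 38), Pick P→Pick R = (119, -38, -3).
Normal n = (Pick P→Pick Q) × (Pick P→Pick R) = (1180, 4501, -10206).
So ∂z/∂x = −n_x/n_z = 0.11562 and ∂z/∂y = −n_y/n_z = 0.44102.
Intercept c from Pick P: 548 − 6.94 − 100.55 = 440.51.
At (190, 261): z = 22.0 + 115.1 + 440.51 = 577.6 m.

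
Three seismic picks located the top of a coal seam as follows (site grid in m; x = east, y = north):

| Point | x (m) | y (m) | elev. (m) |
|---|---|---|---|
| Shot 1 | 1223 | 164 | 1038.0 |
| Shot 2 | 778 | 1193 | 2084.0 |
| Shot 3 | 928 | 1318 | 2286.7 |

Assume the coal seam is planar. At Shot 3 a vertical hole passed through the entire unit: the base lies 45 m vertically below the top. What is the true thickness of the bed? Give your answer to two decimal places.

28.33 m

Two edge vectors: Shot 1→Shot 2 = (-445, 1029, 1046), Shot 1→Shot 3 = (-295, 1154, 1248.7).
Normal n = (Shot 1→Shot 2) × (Shot 1→Shot 3) = (77828.3, 247101.5, -209975).
So ∂z/∂x = −n_x/n_z = 0.37066 and ∂z/∂y = −n_y/n_z = 1.17681.
|∇z| = √(a²+b²) = 1.23381, so dip δ = arctan(1.23381) = 50.98°.
True thickness = vertical thickness × cos δ = 45 × cos 50.98° = 28.33 m.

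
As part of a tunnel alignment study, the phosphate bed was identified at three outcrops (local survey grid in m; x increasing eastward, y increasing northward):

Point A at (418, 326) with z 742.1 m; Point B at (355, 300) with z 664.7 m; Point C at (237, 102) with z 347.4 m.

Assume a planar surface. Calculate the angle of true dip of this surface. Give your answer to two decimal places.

Two edge vectors: Point A→Point B = (-63, -26, -77.4), Point A→Point C = (-181, -224, -394.7).
Normal n = (Point A→Point B) × (Point A→Point C) = (-7075.4, -10856.7, 9406).
So ∂z/∂x = −n_x/n_z = 0.75222 and ∂z/∂y = −n_y/n_z = 1.15423.
Gradient magnitude |∇z| = √(a² + b²) = √(0.56584 + 1.33225) = 1.37771.
True dip = arctan(1.37771) = 54.03°, dipping toward SSW (azimuth ≈ 213°).

54.03°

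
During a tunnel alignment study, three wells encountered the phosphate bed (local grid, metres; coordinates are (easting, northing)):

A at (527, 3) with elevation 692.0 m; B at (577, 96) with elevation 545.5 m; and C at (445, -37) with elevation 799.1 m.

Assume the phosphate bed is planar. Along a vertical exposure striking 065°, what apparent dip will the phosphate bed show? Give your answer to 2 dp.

49.25°

Two edge vectors: A→B = (50, 93, -146.5), A→C = (-82, -40, 107.1).
Normal n = (A→B) × (A→C) = (4100.3, 6658, 5626).
So ∂z/∂E = −n_x/n_z = −0.72881 and ∂z/∂N = −n_y/n_z = −1.18343.
Unit vector along 065° is (sin 65°, cos 65°) = (0.9063, 0.4226).
Slope in that direction = a·(0.9063) + b·(0.4226) = −1.16067.
Apparent dip = arctan|1.16067| = 49.25° (true dip is 54.3°, so apparent ≤ true as expected).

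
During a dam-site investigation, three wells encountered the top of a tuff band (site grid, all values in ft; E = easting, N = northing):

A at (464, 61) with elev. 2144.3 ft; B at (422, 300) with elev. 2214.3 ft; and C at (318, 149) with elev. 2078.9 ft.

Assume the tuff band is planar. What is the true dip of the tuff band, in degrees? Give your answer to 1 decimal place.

Two edge vectors: A→B = (-42, 239, 70), A→C = (-146, 88, -65.4).
Normal n = (A→B) × (A→C) = (-21790.6, -12966.8, 31198).
So ∂z/∂E = −n_x/n_z = 0.69846 and ∂z/∂N = −n_y/n_z = 0.41563.
Gradient magnitude |∇z| = √(a² + b²) = √(0.48785 + 0.17275) = 0.81277.
True dip = arctan(0.81277) = 39.1°, dipping toward WSW (azimuth ≈ 239°).

39.1°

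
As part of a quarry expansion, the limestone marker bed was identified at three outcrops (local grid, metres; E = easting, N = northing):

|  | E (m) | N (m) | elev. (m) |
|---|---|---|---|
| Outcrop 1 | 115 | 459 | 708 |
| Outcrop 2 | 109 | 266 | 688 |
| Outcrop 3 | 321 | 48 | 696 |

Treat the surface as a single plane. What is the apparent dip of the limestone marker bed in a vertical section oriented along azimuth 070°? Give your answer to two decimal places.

Let the plane be z = a·E + b·N + c.
Outcrop 2−Outcrop 1: −6a − 193b = −20;  Outcrop 3−Outcrop 1: 206a − 411b = −12.
Solving gives a = 0.13983, b = 0.09928.
Unit vector along 070° is (sin 70°, cos 70°) = (0.9397, 0.3420).
Slope in that direction = a·(0.9397) + b·(0.3420) = 0.16535.
Apparent dip = arctan|0.16535| = 9.39° (true dip is 9.7°, so apparent ≤ true as expected).

9.39°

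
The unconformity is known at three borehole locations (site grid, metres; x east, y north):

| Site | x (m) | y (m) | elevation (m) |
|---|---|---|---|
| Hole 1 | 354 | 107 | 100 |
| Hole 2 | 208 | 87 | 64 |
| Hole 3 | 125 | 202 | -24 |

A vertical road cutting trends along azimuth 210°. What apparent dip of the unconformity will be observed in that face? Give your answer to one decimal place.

16.9°

Two edge vectors: Hole 1→Hole 2 = (-146, -20, -36), Hole 1→Hole 3 = (-229, 95, -124).
Normal n = (Hole 1→Hole 2) × (Hole 1→Hole 3) = (5900, -9860, -18450).
So ∂z/∂x = −n_x/n_z = 0.31978 and ∂z/∂y = −n_y/n_z = −0.53442.
Unit vector along 210° is (sin 210°, cos 210°) = (-0.5000, -0.8660).
Slope in that direction = a·(-0.5000) + b·(-0.8660) = 0.30293.
Apparent dip = arctan|0.30293| = 16.9° (true dip is 31.9°, so apparent ≤ true as expected).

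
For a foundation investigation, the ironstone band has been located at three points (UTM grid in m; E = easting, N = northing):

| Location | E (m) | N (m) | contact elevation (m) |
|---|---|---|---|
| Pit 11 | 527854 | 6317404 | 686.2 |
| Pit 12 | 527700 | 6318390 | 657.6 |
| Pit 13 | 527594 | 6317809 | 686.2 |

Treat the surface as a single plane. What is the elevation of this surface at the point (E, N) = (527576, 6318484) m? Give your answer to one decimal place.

661.4 m

Two edge vectors: Pit 11→Pit 12 = (-154, 986, -28.6), Pit 11→Pit 13 = (-260, 405, 0).
Normal n = (Pit 11→Pit 12) × (Pit 11→Pit 13) = (11583, 7436, 193990).
So ∂z/∂E = −n_x/n_z = −0.059709263 and ∂z/∂N = −n_y/n_z = −0.038331873.
Intercept c from Pit 11: 686.2 + 31517.77 + 242157.93 = 274361.90.
At (527576, 6318484): z = −31501.2 − 242199.3 + 274361.90 = 661.4 m.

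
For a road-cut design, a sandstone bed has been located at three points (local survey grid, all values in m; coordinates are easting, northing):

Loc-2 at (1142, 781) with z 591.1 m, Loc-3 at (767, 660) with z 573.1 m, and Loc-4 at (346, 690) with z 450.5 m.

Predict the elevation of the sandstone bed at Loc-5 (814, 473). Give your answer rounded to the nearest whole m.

700 m

Two edge vectors: Loc-2→Loc-3 = (-375, -121, -18), Loc-2→Loc-4 = (-796, -91, -140.6).
Normal n = (Loc-2→Loc-3) × (Loc-2→Loc-4) = (15374.6, -38397, -62191).
So ∂z/∂easting = −n_x/n_z = 0.24722 and ∂z/∂northing = −n_y/n_z = −0.61740.
Intercept c from Loc-2: 591.1 − 282.32 + 482.19 = 790.97.
At (814, 473): z = 201.2 − 292.0 + 790.97 = 700.2 m.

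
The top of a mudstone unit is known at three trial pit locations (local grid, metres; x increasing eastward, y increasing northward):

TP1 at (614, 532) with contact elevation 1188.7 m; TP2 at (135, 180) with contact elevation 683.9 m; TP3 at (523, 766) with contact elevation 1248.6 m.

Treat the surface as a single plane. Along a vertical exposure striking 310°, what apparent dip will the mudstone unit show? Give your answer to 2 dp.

10.37°

Let the plane be z = a·x + b·y + c.
TP2−TP1: −479a − 352b = −504.8;  TP3−TP1: −91a + 234b = 59.9.
Solving gives a = 0.67333, b = 0.51783.
Unit vector along 310° is (sin 310°, cos 310°) = (-0.7660, 0.6428).
Slope in that direction = a·(-0.7660) + b·(0.6428) = −0.18294.
Apparent dip = arctan|0.18294| = 10.37° (true dip is 40.3°, so apparent ≤ true as expected).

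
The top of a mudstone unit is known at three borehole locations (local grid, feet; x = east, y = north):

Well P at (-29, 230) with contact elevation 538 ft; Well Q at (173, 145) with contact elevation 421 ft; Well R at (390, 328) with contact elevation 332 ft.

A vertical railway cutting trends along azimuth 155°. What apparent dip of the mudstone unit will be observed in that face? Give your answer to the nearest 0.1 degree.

18.9°

Let the plane be z = a·x + b·y + c.
Well Q−Well P: 202a − 85b = −117;  Well R−Well P: 419a + 98b = −206.
Solving gives a = −0.52293, b = 0.13375.
Unit vector along 155° is (sin 155°, cos 155°) = (0.4226, -0.9063).
Slope in that direction = a·(0.4226) + b·(-0.9063) = −0.34221.
Apparent dip = arctan|0.34221| = 18.9° (true dip is 28.4°, so apparent ≤ true as expected).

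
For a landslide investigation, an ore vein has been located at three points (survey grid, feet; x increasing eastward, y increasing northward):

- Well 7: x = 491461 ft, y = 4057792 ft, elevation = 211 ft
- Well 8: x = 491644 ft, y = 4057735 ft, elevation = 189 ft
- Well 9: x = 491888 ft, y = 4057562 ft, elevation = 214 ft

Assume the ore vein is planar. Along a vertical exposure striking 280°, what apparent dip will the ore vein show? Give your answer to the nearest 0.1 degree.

Let the plane be z = a·x + b·y + c.
Well 8−Well 7: 183a − 57b = −22;  Well 9−Well 7: 427a − 230b = 3.
Solving gives a = −0.29469, b = −0.56014.
Unit vector along 280° is (sin 280°, cos 280°) = (-0.9848, 0.1736).
Slope in that direction = a·(-0.9848) + b·(0.1736) = 0.19294.
Apparent dip = arctan|0.19294| = 10.9° (true dip is 32.3°, so apparent ≤ true as expected).

10.9°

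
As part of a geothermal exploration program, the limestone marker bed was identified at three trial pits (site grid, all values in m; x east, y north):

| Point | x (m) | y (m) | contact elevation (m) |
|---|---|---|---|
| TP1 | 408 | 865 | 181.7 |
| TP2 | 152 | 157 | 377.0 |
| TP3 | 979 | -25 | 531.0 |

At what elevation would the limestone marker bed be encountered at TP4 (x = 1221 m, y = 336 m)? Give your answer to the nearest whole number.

Let the plane be z = a·x + b·y + c.
TP2−TP1: −256a − 708b = 195.3;  TP3−TP1: 571a − 890b = 349.3.
Solving gives a = 0.11626, b = −0.31788.
Then c = 181.7 − a·408 − b·865 = 409.24.
At (1221, 336): z = 142.0 − 106.8 + 409.24 = 444.4 m.

444 m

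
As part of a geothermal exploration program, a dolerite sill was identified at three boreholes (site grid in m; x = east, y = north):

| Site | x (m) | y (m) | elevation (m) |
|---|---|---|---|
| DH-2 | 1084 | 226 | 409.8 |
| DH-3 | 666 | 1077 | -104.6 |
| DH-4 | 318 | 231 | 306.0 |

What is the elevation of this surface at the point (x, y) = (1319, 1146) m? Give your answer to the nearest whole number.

Two edge vectors: DH-2→DH-3 = (-418, 851, -514.4), DH-2→DH-4 = (-766, 5, -103.8).
Normal n = (DH-2→DH-3) × (DH-2→DH-4) = (-85761.8, 350642, 649776).
So ∂z/∂x = −n_x/n_z = 0.13199 and ∂z/∂y = −n_y/n_z = −0.53964.
Intercept c from DH-2: 409.8 − 143.07 + 121.96 = 388.68.
At (1319, 1146): z = 174.1 − 618.4 + 388.68 = -55.6 m.

-56 m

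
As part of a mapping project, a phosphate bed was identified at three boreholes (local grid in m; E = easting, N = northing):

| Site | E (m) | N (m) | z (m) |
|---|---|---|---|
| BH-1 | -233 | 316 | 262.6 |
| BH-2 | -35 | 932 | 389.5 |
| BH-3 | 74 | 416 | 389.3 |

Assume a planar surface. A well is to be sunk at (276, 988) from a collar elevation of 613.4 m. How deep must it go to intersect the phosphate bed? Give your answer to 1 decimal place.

Two edge vectors: BH-1→BH-2 = (198, 616, 126.9), BH-1→BH-3 = (307, 100, 126.7).
Normal n = (BH-1→BH-2) × (BH-1→BH-3) = (65357.2, 13871.7, -169312).
So ∂z/∂E = −n_x/n_z = 0.38602 and ∂z/∂N = −n_y/n_z = 0.08193.
Intercept c from BH-1: 262.6 + 89.94 − 25.89 = 326.65.
At (276, 988): z_contact = 106.54 + 80.95 + 326.65 = 514.14 m.
Depth below ground = 613.4 − 514.14 = 99.3 m.

99.3 m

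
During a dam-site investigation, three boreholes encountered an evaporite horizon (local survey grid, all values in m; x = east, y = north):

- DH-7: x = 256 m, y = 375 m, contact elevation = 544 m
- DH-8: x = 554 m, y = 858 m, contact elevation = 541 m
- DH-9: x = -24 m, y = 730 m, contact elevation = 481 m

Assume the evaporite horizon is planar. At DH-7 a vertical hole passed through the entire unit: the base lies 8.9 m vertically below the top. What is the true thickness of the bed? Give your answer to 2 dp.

Let the plane be z = a·x + b·y + c.
DH-8−DH-7: 298a + 483b = −3;  DH-9−DH-7: −280a + 355b = −63.
Solving gives a = 0.12183, b = −0.08138.
|∇z| = √(a²+b²) = 0.14651, so dip δ = arctan(0.14651) = 8.33°.
True thickness = vertical thickness × cos δ = 8.9 × cos 8.33° = 8.81 m.

8.81 m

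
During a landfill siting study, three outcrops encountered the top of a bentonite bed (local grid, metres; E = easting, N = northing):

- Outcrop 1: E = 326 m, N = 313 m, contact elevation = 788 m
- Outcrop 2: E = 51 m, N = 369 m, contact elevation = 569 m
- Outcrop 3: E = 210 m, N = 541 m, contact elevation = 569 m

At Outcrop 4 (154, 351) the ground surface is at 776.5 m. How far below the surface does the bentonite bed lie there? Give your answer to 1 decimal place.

127.3 m

Let the plane be z = a·E + b·N + c.
Outcrop 2−Outcrop 1: −275a + 56b = −219;  Outcrop 3−Outcrop 1: −116a + 228b = −219.
Solving gives a = 0.67020, b = −0.61955.
Then c = 788 − a·326 − b·313 = 763.43.
At (154, 351): z_contact = 103.21 − 217.46 + 763.43 = 649.18 m.
Depth below ground = 776.5 − 649.18 = 127.3 m.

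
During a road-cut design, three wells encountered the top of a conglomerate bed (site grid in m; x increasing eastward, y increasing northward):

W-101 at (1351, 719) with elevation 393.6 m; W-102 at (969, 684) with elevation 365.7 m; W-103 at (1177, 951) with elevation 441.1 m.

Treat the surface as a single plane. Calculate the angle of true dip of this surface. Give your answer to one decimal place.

Two edge vectors: W-101→W-102 = (-382, -35, -27.9), W-101→W-103 = (-174, 232, 47.5).
Normal n = (W-101→W-102) × (W-101→W-103) = (4810.3, 22999.6, -94714).
So ∂z/∂x = −n_x/n_z = 0.05079 and ∂z/∂y = −n_y/n_z = 0.24283.
Gradient magnitude |∇z| = √(a² + b²) = √(0.00258 + 0.05897) = 0.24809.
True dip = arctan(0.24809) = 13.9°, dipping toward SSW (azimuth ≈ 192°).

13.9°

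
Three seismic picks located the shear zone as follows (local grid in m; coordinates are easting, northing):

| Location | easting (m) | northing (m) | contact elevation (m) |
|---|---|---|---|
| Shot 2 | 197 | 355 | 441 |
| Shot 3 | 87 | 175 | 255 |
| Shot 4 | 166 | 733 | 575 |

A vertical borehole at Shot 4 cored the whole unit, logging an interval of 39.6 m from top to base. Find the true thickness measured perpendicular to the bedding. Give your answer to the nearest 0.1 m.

Let the plane be z = a·easting + b·northing + c.
Shot 3−Shot 2: −110a − 180b = −186;  Shot 4−Shot 2: −31a + 378b = 134.
Solving gives a = 0.97939, b = 0.43482.
|∇z| = √(a²+b²) = 1.07157, so dip δ = arctan(1.07157) = 46.98°.
True thickness = vertical thickness × cos δ = 39.6 × cos 46.98° = 27.0 m.

27.0 m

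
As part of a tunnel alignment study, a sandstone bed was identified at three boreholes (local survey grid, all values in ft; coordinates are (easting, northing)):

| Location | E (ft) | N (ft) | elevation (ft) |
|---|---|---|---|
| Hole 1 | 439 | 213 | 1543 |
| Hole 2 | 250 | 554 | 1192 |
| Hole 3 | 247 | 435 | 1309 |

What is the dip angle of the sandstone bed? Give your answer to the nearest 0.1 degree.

44.7°

Two edge vectors: Hole 1→Hole 2 = (-189, 341, -351), Hole 1→Hole 3 = (-192, 222, -234).
Normal n = (Hole 1→Hole 2) × (Hole 1→Hole 3) = (-1872, 23166, 23514).
So ∂z/∂E = −n_x/n_z = 0.07961 and ∂z/∂N = −n_y/n_z = −0.98520.
Gradient magnitude |∇z| = √(a² + b²) = √(0.00634 + 0.97062) = 0.98841.
True dip = arctan(0.98841) = 44.7°, dipping toward N (azimuth ≈ 355°).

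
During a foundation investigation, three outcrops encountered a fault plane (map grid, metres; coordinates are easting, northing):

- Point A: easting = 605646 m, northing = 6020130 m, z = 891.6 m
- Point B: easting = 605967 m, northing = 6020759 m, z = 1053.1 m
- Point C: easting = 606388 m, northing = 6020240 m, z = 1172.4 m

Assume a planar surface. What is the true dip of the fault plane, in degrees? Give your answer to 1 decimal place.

Let the plane be z = a·easting + b·northing + c.
Point B−Point A: 321a + 629b = 161.5;  Point C−Point A: 742a + 110b = 280.8.
Solving gives a = 0.36823, b = 0.06884.
Gradient magnitude |∇z| = √(a² + b²) = √(0.13559 + 0.00474) = 0.37461.
True dip = arctan(0.37461) = 20.5°, dipping toward W (azimuth ≈ 259°).

20.5°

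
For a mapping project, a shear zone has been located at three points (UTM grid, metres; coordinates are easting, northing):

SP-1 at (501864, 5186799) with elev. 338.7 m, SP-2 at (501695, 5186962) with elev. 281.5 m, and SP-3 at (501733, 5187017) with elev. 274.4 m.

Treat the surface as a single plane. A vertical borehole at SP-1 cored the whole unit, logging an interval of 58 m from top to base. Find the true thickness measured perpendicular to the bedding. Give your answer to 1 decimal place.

56.2 m

Two edge vectors: SP-1→SP-2 = (-169, 163, -57.2), SP-1→SP-3 = (-131, 218, -64.3).
Normal n = (SP-1→SP-2) × (SP-1→SP-3) = (1988.7, -3373.5, -15489).
So ∂z/∂easting = −n_x/n_z = 0.12839 and ∂z/∂northing = −n_y/n_z = −0.21780.
|∇z| = √(a²+b²) = 0.25283, so dip δ = arctan(0.25283) = 14.19°.
True thickness = vertical thickness × cos δ = 58 × cos 14.19° = 56.2 m.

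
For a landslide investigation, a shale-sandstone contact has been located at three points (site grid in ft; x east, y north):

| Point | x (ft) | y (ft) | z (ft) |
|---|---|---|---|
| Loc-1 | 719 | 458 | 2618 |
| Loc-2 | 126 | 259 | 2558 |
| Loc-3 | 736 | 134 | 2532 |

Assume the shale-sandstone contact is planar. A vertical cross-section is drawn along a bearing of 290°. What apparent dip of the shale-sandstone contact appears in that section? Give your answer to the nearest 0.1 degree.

Two edge vectors: Loc-1→Loc-2 = (-593, -199, -60), Loc-1→Loc-3 = (17, -324, -86).
Normal n = (Loc-1→Loc-2) × (Loc-1→Loc-3) = (-2326, -52018, 195515).
So ∂z/∂x = −n_x/n_z = 0.01190 and ∂z/∂y = −n_y/n_z = 0.26606.
Unit vector along 290° is (sin 290°, cos 290°) = (-0.9397, 0.3420).
Slope in that direction = a·(-0.9397) + b·(0.3420) = 0.07982.
Apparent dip = arctan|0.07982| = 4.6° (true dip is 14.9°, so apparent ≤ true as expected).

4.6°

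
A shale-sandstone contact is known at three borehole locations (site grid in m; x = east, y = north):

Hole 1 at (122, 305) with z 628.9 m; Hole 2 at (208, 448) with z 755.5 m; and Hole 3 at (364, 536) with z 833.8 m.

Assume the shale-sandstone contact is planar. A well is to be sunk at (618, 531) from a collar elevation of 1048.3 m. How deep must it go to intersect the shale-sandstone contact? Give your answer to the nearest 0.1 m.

Let the plane be z = a·x + b·y + c.
Hole 2−Hole 1: 86a + 143b = 126.6;  Hole 3−Hole 1: 242a + 231b = 204.9.
Solving gives a = 0.00381, b = 0.88303.
Then c = 628.9 − a·122 − b·305 = 359.11.
At (618, 531): z_contact = 2.35 + 468.89 + 359.11 = 830.35 m.
Depth below ground = 1048.3 − 830.35 = 217.9 m.

217.9 m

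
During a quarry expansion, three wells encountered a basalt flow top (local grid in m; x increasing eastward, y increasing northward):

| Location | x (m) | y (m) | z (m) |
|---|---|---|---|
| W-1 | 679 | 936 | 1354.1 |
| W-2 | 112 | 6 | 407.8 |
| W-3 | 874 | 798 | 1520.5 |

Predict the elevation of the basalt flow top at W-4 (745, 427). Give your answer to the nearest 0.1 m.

Two edge vectors: W-1→W-2 = (-567, -930, -946.3), W-1→W-3 = (195, -138, 166.4).
Normal n = (W-1→W-2) × (W-1→W-3) = (-285341.4, -90179.7, 259596).
So ∂z/∂x = −n_x/n_z = 1.09917 and ∂z/∂y = −n_y/n_z = 0.34738.
Intercept c from W-1: 1354.1 − 746.34 − 325.15 = 282.61.
At (745, 427): z = 818.9 + 148.3 + 282.61 = 1249.8 m.

1249.8 m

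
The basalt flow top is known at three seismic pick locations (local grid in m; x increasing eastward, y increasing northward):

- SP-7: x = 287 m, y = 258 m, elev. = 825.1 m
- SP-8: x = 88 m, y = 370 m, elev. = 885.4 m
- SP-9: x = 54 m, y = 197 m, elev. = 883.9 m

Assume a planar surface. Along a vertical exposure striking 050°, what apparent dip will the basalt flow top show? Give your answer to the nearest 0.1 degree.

Two edge vectors: SP-7→SP-8 = (-199, 112, 60.3), SP-7→SP-9 = (-233, -61, 58.8).
Normal n = (SP-7→SP-8) × (SP-7→SP-9) = (10263.9, -2348.7, 38235).
So ∂z/∂x = −n_x/n_z = −0.26844 and ∂z/∂y = −n_y/n_z = 0.06143.
Unit vector along 050° is (sin 50°, cos 50°) = (0.7660, 0.6428).
Slope in that direction = a·(0.7660) + b·(0.6428) = −0.16615.
Apparent dip = arctan|0.16615| = 9.4° (true dip is 15.4°, so apparent ≤ true as expected).

9.4°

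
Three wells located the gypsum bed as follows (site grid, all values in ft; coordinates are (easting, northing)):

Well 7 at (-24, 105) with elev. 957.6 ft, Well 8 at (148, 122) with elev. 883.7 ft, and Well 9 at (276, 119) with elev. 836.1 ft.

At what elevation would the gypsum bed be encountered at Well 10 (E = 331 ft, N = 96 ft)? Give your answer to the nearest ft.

Two edge vectors: Well 7→Well 8 = (172, 17, -73.9), Well 7→Well 9 = (300, 14, -121.5).
Normal n = (Well 7→Well 8) × (Well 7→Well 9) = (-1030.9, -1272, -2692).
So ∂z/∂E = −n_x/n_z = −0.38295 and ∂z/∂N = −n_y/n_z = −0.47251.
Intercept c from Well 7: 957.6 − 9.19 + 49.61 = 998.02.
At (331, 96): z = −126.8 − 45.4 + 998.02 = 825.9 ft.

826 ft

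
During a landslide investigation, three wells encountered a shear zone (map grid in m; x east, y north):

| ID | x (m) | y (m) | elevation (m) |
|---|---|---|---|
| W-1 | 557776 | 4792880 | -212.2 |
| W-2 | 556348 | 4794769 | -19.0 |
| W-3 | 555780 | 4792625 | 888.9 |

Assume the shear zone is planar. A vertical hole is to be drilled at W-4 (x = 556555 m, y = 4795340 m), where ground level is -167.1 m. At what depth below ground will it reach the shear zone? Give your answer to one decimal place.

Let the plane be z = a·x + b·y + c.
W-2−W-1: −1428a + 1889b = 193.2;  W-3−W-1: −1996a − 255b = 1101.1.
Solving gives a = −0.514983829, b = −0.287028538.
Then c = -212.2 − a·557776 − b·4792880 = 1662726.76.
At (556555, 4795340): z_contact = −286616.82 − 1376399.43 + 1662726.76 = -289.49 m.
Depth below ground = -167.1 − (-289.49) = 122.4 m.

122.4 m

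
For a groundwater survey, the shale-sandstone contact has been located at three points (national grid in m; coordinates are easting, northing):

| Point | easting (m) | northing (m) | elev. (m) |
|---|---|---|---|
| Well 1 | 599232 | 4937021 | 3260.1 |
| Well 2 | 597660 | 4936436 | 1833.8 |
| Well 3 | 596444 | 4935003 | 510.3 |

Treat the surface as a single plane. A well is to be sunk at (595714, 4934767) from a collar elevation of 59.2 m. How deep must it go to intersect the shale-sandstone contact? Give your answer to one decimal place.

Let the plane be z = a·easting + b·northing + c.
Well 2−Well 1: −1572a − 585b = −1426.3;  Well 3−Well 1: −2788a − 2018b = −2749.8.
Solving gives a = 0.823737897, b = 0.224588079.
Then c = 3260.1 − a·599232 − b·4937021 = −1599146.07.
At (595714, 4934767): z_contact = 490712.20 + 1108289.84 − 1599146.07 = -144.03 m.
Depth below ground = 59.2 − (-144.03) = 203.2 m.

203.2 m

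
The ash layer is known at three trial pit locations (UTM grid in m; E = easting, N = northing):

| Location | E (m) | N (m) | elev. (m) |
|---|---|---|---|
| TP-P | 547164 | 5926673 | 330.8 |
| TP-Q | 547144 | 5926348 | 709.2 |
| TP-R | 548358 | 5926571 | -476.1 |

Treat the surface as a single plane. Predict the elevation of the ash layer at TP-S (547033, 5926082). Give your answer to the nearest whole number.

1092 m

Let the plane be z = a·E + b·N + c.
TP-Q−TP-P: −20a − 325b = 378.4;  TP-R−TP-P: 1194a − 102b = −806.9.
Solving gives a = −0.77120485, b = −1.11684893.
Then c = 330.8 − a·547164 − b·5926673 = 7041504.74.
At (547033, 5926082): z = −421874.5 − 6618538.4 + 7041504.74 = 1091.9 m.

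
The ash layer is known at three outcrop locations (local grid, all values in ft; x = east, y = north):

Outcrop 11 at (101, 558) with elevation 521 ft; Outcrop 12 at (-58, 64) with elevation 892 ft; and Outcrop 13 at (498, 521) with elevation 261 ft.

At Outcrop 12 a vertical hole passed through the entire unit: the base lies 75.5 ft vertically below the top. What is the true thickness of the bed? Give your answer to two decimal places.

Let the plane be z = a·x + b·y + c.
Outcrop 12−Outcrop 11: −159a − 494b = 371;  Outcrop 13−Outcrop 11: 397a − 37b = −260.
Solving gives a = −0.70379, b = −0.52449.
|∇z| = √(a²+b²) = 0.87773, so dip δ = arctan(0.87773) = 41.27°.
True thickness = vertical thickness × cos δ = 75.5 × cos 41.27° = 56.74 ft.

56.74 ft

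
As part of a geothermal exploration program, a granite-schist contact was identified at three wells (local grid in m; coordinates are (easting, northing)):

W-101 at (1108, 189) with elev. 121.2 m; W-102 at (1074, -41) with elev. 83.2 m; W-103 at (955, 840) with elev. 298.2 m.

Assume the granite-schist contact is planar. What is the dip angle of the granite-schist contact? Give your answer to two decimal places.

19.12°

Two edge vectors: W-101→W-102 = (-34, -230, -38), W-101→W-103 = (-153, 651, 177).
Normal n = (W-101→W-102) × (W-101→W-103) = (-15972, 11832, -57324).
So ∂z/∂E = −n_x/n_z = −0.27863 and ∂z/∂N = −n_y/n_z = 0.20641.
Gradient magnitude |∇z| = √(a² + b²) = √(0.07763 + 0.04260) = 0.34675.
True dip = arctan(0.34675) = 19.12°, dipping toward SE (azimuth ≈ 127°).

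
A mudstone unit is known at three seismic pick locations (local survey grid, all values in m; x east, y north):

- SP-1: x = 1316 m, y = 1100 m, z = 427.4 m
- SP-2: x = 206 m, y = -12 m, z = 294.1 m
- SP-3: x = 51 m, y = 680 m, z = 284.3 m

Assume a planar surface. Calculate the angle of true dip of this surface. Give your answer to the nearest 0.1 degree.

Two edge vectors: SP-1→SP-2 = (-1110, -1112, -133.3), SP-1→SP-3 = (-1265, -420, -143.1).
Normal n = (SP-1→SP-2) × (SP-1→SP-3) = (103141.2, 9783.5, -940480).
So ∂z/∂x = −n_x/n_z = 0.10967 and ∂z/∂y = −n_y/n_z = 0.01040.
Gradient magnitude |∇z| = √(a² + b²) = √(0.01203 + 0.00011) = 0.11016.
True dip = arctan(0.11016) = 6.3°, dipping toward W (azimuth ≈ 265°).

6.3°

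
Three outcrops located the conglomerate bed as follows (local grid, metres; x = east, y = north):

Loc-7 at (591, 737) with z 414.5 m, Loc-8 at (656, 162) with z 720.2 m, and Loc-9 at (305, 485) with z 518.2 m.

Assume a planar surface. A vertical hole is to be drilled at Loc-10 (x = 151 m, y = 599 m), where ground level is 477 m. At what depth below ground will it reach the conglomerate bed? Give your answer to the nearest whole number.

Let the plane be z = a·x + b·y + c.
Loc-8−Loc-7: 65a − 575b = 305.7;  Loc-9−Loc-7: −286a − 252b = 103.7.
Solving gives a = 0.09627, b = −0.52077.
Then c = 414.5 − a·591 − b·737 = 741.41.
At (151, 599): z_contact = 14.5 − 311.9 + 741.41 = 444.0 m.
Depth below ground = 477 − 444.0 = 33 m.

33 m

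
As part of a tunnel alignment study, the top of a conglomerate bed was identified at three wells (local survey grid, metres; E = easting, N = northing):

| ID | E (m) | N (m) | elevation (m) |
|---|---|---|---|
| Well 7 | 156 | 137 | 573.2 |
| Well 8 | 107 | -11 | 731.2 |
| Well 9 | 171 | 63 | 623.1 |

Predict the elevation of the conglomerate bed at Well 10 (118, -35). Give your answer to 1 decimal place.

742.9 m

Let the plane be z = a·E + b·N + c.
Well 8−Well 7: −49a − 148b = 158;  Well 9−Well 7: 15a − 74b = 49.9.
Solving gives a = −0.73671, b = −0.82366.
Then c = 573.2 − a·156 − b·137 = 800.97.
At (118, -35): z = −86.9 + 28.8 + 800.97 = 742.9 m.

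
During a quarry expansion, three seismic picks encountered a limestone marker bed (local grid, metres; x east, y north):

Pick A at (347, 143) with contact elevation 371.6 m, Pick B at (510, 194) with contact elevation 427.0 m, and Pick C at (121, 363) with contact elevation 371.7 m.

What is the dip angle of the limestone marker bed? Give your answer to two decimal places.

20.25°

Let the plane be z = a·x + b·y + c.
Pick B−Pick A: 163a + 51b = 55.4;  Pick C−Pick A: −226a + 220b = 0.1.
Solving gives a = 0.25710, b = 0.26457.
Gradient magnitude |∇z| = √(a² + b²) = √(0.06610 + 0.06999) = 0.36891.
True dip = arctan(0.36891) = 20.25°, dipping toward SW (azimuth ≈ 224°).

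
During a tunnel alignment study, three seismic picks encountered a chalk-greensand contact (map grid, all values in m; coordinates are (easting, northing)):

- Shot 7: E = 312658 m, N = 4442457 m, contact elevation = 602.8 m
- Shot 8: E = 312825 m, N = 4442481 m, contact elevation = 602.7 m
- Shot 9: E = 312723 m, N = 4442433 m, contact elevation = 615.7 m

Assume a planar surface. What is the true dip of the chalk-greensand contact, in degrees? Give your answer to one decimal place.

21.4°

Let the plane be z = a·E + b·N + c.
Shot 8−Shot 7: 167a + 24b = −0.1;  Shot 9−Shot 7: 65a − 24b = 12.9.
Solving gives a = 0.05517, b = −0.38807.
Gradient magnitude |∇z| = √(a² + b²) = √(0.00304 + 0.15060) = 0.39198.
True dip = arctan(0.39198) = 21.4°, dipping toward N (azimuth ≈ 352°).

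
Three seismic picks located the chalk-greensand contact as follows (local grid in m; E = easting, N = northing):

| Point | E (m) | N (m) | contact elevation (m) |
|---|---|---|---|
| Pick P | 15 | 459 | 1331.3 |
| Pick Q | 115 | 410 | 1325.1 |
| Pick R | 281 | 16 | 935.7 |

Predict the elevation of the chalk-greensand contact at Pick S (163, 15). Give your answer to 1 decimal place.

Let the plane be z = a·E + b·N + c.
Pick Q−Pick P: 100a − 49b = −6.2;  Pick R−Pick P: 266a − 443b = −395.6.
Solving gives a = 0.53214, b = 1.21252.
Then c = 1331.3 − a·15 − b·459 = 766.77.
At (163, 15): z = 86.7 + 18.2 + 766.77 = 871.7 m.

871.7 m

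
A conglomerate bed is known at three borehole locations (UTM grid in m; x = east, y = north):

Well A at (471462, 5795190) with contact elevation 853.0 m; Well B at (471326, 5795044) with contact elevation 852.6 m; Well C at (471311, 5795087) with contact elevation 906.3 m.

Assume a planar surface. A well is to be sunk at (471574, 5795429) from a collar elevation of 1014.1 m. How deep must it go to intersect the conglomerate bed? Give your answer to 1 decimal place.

52.8 m

Let the plane be z = a·x + b·y + c.
Well B−Well A: −136a − 146b = −0.4;  Well C−Well A: −151a − 103b = 53.3.
Solving gives a = −0.973252053, b = 0.909330679.
Then c = 853 − a·471462 − b·5795190 = −4810039.70.
At (471574, 5795429): z_contact = −458960.36 + 5269961.39 − 4810039.70 = 961.33 m.
Depth below ground = 1014.1 − 961.33 = 52.8 m.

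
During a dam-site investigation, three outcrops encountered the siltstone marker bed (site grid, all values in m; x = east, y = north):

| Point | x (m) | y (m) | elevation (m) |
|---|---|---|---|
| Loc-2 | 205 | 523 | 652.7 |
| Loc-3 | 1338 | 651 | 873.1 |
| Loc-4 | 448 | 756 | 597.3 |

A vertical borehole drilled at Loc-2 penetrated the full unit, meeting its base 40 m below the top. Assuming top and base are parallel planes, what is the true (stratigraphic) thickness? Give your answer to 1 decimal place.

Let the plane be z = a·x + b·y + c.
Loc-3−Loc-2: 1133a + 128b = 220.4;  Loc-4−Loc-2: 243a + 233b = −55.4.
Solving gives a = 0.25096, b = −0.49950.
|∇z| = √(a²+b²) = 0.55900, so dip δ = arctan(0.55900) = 29.21°.
True thickness = vertical thickness × cos δ = 40 × cos 29.21° = 34.9 m.

34.9 m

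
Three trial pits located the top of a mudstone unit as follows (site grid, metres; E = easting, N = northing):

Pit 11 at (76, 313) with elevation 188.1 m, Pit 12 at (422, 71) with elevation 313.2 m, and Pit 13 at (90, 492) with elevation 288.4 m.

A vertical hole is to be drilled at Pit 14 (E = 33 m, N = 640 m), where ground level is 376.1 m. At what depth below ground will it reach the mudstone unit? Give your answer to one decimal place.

Two edge vectors: Pit 11→Pit 12 = (346, -242, 125.1), Pit 11→Pit 13 = (14, 179, 100.3).
Normal n = (Pit 11→Pit 12) × (Pit 11→Pit 13) = (-46665.5, -32952.4, 65322).
So ∂z/∂E = −n_x/n_z = 0.71439 and ∂z/∂N = −n_y/n_z = 0.50446.
Intercept c from Pit 11: 188.1 − 54.29 − 157.90 = −24.09.
At (33, 640): z_contact = 23.57 + 322.86 − 24.09 = 322.34 m.
Depth below ground = 376.1 − 322.34 = 53.8 m.

53.8 m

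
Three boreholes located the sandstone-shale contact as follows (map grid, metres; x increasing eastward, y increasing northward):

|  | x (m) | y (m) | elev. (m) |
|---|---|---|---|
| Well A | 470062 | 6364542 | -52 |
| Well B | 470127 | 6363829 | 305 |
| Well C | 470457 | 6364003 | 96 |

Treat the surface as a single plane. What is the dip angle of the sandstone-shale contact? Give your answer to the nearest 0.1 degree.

Let the plane be z = a·x + b·y + c.
Well B−Well A: 65a − 713b = 357;  Well C−Well A: 395a − 539b = 148.
Solving gives a = −0.35239, b = −0.53283.
Gradient magnitude |∇z| = √(a² + b²) = √(0.12418 + 0.28390) = 0.63881.
True dip = arctan(0.63881) = 32.6°, dipping toward NNE (azimuth ≈ 033°).

32.6°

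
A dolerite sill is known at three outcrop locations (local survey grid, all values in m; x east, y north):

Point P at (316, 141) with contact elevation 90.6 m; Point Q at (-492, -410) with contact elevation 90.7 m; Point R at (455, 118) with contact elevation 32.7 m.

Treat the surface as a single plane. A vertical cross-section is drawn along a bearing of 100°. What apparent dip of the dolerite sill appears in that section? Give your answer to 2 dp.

22.56°

Two edge vectors: Point P→Point Q = (-808, -551, 0.1), Point P→Point R = (139, -23, -57.9).
Normal n = (Point P→Point Q) × (Point P→Point R) = (31905.2, -46769.3, 95173).
So ∂z/∂x = −n_x/n_z = −0.33523 and ∂z/∂y = −n_y/n_z = 0.49141.
Unit vector along 100° is (sin 100°, cos 100°) = (0.9848, -0.1736).
Slope in that direction = a·(0.9848) + b·(-0.1736) = −0.41547.
Apparent dip = arctan|0.41547| = 22.56° (true dip is 30.7°, so apparent ≤ true as expected).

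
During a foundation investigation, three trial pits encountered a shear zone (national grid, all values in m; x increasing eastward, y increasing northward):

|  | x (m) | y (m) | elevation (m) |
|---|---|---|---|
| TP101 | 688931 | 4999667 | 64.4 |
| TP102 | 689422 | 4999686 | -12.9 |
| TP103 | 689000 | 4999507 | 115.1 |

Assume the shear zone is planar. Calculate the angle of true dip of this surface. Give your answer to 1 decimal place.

22.0°

Let the plane be z = a·x + b·y + c.
TP102−TP101: 491a + 19b = −77.3;  TP103−TP101: 69a − 160b = 50.7.
Solving gives a = −0.14279, b = −0.37845.
Gradient magnitude |∇z| = √(a² + b²) = √(0.02039 + 0.14323) = 0.40449.
True dip = arctan(0.40449) = 22.0°, dipping toward NNE (azimuth ≈ 021°).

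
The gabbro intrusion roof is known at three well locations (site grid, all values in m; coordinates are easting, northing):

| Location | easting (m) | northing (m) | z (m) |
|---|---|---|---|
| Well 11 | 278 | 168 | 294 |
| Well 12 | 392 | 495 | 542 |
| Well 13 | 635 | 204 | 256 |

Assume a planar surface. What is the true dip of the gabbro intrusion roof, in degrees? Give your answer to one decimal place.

40.2°

Two edge vectors: Well 11→Well 12 = (114, 327, 248), Well 11→Well 13 = (357, 36, -38).
Normal n = (Well 11→Well 12) × (Well 11→Well 13) = (-21354, 92868, -112635).
So ∂z/∂easting = −n_x/n_z = −0.18959 and ∂z/∂northing = −n_y/n_z = 0.82450.
Gradient magnitude |∇z| = √(a² + b²) = √(0.03594 + 0.67981) = 0.84602.
True dip = arctan(0.84602) = 40.2°, dipping toward SSE (azimuth ≈ 167°).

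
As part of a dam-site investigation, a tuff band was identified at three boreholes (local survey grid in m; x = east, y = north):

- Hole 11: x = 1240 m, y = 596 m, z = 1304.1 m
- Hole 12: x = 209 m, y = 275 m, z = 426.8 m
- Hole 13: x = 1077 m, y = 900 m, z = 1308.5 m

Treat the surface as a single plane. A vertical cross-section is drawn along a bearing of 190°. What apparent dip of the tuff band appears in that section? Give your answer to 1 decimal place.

27.6°

Let the plane be z = a·x + b·y + c.
Hole 12−Hole 11: −1031a − 321b = −877.3;  Hole 13−Hole 11: −163a + 304b = 4.4.
Solving gives a = 0.72533, b = 0.40338.
Unit vector along 190° is (sin 190°, cos 190°) = (-0.1736, -0.9848).
Slope in that direction = a·(-0.1736) + b·(-0.9848) = −0.52321.
Apparent dip = arctan|0.52321| = 27.6° (true dip is 39.7°, so apparent ≤ true as expected).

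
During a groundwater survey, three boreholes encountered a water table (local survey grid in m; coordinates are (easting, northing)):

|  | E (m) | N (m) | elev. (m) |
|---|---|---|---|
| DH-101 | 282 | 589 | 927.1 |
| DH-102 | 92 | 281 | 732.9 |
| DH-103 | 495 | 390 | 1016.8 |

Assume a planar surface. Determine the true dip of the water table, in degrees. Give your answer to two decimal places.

34.32°

Two edge vectors: DH-101→DH-102 = (-190, -308, -194.2), DH-101→DH-103 = (213, -199, 89.7).
Normal n = (DH-101→DH-102) × (DH-101→DH-103) = (-66273.4, -24321.6, 103414).
So ∂z/∂E = −n_x/n_z = 0.64086 and ∂z/∂N = −n_y/n_z = 0.23519.
Gradient magnitude |∇z| = √(a² + b²) = √(0.41070 + 0.05531) = 0.68265.
True dip = arctan(0.68265) = 34.32°, dipping toward WSW (azimuth ≈ 250°).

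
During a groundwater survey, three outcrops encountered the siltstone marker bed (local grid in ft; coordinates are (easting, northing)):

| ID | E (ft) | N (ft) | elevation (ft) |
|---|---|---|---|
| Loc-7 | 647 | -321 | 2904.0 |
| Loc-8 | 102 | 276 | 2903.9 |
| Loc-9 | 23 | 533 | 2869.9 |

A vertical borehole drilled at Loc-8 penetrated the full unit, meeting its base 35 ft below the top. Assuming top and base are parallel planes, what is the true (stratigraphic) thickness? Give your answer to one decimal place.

33.6 ft

Let the plane be z = a·E + b·N + c.
Loc-8−Loc-7: −545a + 597b = −0.1;  Loc-9−Loc-7: −624a + 854b = −34.1.
Solving gives a = −0.21821, b = −0.19937.
|∇z| = √(a²+b²) = 0.29558, so dip δ = arctan(0.29558) = 16.47°.
True thickness = vertical thickness × cos δ = 35 × cos 16.47° = 33.6 ft.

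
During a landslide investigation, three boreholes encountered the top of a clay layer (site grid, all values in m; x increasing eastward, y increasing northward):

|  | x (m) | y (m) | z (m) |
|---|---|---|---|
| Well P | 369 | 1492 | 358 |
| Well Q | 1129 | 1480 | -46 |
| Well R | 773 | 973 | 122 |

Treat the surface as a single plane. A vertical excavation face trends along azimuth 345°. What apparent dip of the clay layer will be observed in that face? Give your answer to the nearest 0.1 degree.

Let the plane be z = a·x + b·y + c.
Well Q−Well P: 760a − 12b = −404;  Well R−Well P: 404a − 519b = −236.
Solving gives a = −0.53092, b = 0.04144.
Unit vector along 345° is (sin 345°, cos 345°) = (-0.2588, 0.9659).
Slope in that direction = a·(-0.2588) + b·(0.9659) = 0.17744.
Apparent dip = arctan|0.17744| = 10.1° (true dip is 28.0°, so apparent ≤ true as expected).

10.1°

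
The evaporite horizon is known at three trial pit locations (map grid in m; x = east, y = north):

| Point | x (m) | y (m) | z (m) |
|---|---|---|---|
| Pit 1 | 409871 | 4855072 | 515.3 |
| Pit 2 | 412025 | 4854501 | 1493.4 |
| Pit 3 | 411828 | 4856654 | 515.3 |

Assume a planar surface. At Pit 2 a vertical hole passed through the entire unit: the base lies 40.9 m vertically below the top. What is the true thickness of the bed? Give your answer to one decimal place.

35.9 m

Two edge vectors: Pit 1→Pit 2 = (2154, -571, 978.1), Pit 1→Pit 3 = (1957, 1582, 0).
Normal n = (Pit 1→Pit 2) × (Pit 1→Pit 3) = (-1547354.2, 1914141.7, 4525075).
So ∂z/∂x = −n_x/n_z = 0.34195 and ∂z/∂y = −n_y/n_z = −0.42301.
|∇z| = √(a²+b²) = 0.54394, so dip δ = arctan(0.54394) = 28.54°.
True thickness = vertical thickness × cos δ = 40.9 × cos 28.54° = 35.9 m.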